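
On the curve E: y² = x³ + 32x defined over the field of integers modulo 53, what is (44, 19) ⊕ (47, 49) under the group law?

(44, 19) + (47, 49). λ = (49 - 19)/(47 - 44) ≡ 30/3 mod 53. 3⁻¹ ≡ 18 (mod 53) since 3·18 = 54 ≡ 1, so λ ≡ 10.
  x = λ² - 44 - 47 = 100 - 91 ≡ 9; y = λ·(44 - 9) - 19 ≡ 13. → (9, 13)

(9, 13)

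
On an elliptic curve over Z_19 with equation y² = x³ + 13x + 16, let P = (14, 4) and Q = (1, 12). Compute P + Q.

(14, 4) + (1, 12). λ = (12 - 4)/(1 - 14) ≡ 8/6 mod 19. 6⁻¹ ≡ 16 (mod 19), so λ ≡ 14.
  x = λ² - 14 - 1 = 196 - 15 ≡ 10; y = λ·(14 - 10) - 4 ≡ 14. → (10, 14)

(10, 14)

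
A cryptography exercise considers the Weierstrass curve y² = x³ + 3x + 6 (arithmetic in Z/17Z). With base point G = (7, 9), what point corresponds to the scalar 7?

O

Double-and-add on 7 = (111)₂. Start with G = (7, 9) for the leading 1-bit.
double: tangent at (7, 9): λ = (3·7² + 3)/(2·9) ≡ 14/1. 1⁻¹ ≡ 1 (mod 17), so λ ≡ 14·1 ≡ 14.
  x = λ² - 7 - 7 = 196 - 14 ≡ 12; y = λ·(7 - 12) - 9 ≡ 6. → (12, 6)
add G: (12, 6) + (7, 9). λ = (9 - 6)/(7 - 12) ≡ 3/12 mod 17. 12⁻¹ ≡ 10 (mod 17) since 12·10 = 120 ≡ 1, so λ ≡ 13.
  x = λ² - 12 - 7 = 169 - 19 ≡ 14; y = λ·(12 - 14) - 6 ≡ 2. → (14, 2)
double: tangent at (14, 2): λ = (3·14² + 3)/(2·2) ≡ 13/4. 4⁻¹ ≡ 13 (mod 17) since 4·13 = 52 ≡ 1, so λ ≡ 13·13 ≡ 16.
  x = λ² - 14 - 14 = 256 - 28 ≡ 7; y = λ·(14 - 7) - 2 ≡ 8. → (7, 8)
add G: (7, 8) + (7, 9): same x and y₁ ≡ -y₂, so the sum is 𝒪.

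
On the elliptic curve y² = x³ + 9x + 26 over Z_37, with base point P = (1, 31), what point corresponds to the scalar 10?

Repeated addition: build up to 10P.
2P: tangent at (1, 31): λ = (3·1² + 9)/(2·31) ≡ 12/25. 25⁻¹ ≡ 3 (mod 37) since 25·3 = 75 ≡ 1, so λ ≡ 12·3 ≡ 36.
  x = λ² - 1 - 1 = 1296 - 2 ≡ 36; y = λ·(1 - 36) - 31 ≡ 4. → (36, 4)
3P: (36, 4) + (1, 31). λ = (31 - 4)/(1 - 36) ≡ 27/2 mod 37. 2⁻¹ ≡ 19 (mod 37), so λ ≡ 32.
  x = λ² - 36 - 1 = 1024 - 37 ≡ 25; y = λ·(36 - 25) - 4 ≡ 15. → (25, 15)
4P: (25, 15) + (1, 31). λ = (31 - 15)/(1 - 25) ≡ 16/13 mod 37. 13⁻¹ ≡ 20 (mod 37), so λ ≡ 24.
  x = λ² - 25 - 1 = 576 - 26 ≡ 32; y = λ·(25 - 32) - 15 ≡ 2. → (32, 2)
5P: (32, 2) + (1, 31). λ = (31 - 2)/(1 - 32) ≡ 29/6 mod 37. 6⁻¹ ≡ 31 (mod 37), so λ ≡ 11.
  x = λ² - 32 - 1 = 121 - 33 ≡ 14; y = λ·(32 - 14) - 2 ≡ 11. → (14, 11)
6P: (14, 11) + (1, 31). λ = (31 - 11)/(1 - 14) ≡ 20/24 mod 37. 24⁻¹ ≡ 17 (mod 37) since 24·17 = 408 ≡ 1, so λ ≡ 7.
  x = λ² - 14 - 1 = 49 - 15 ≡ 34; y = λ·(14 - 34) - 11 ≡ 34. → (34, 34)
7P: (34, 34) + (1, 31). λ = (31 - 34)/(1 - 34) ≡ 34/4 mod 37. 4⁻¹ ≡ 28 (mod 37), so λ ≡ 27.
  x = λ² - 34 - 1 = 729 - 35 ≡ 28; y = λ·(34 - 28) - 34 ≡ 17. → (28, 17)
8P: (28, 17) + (1, 31). λ = (31 - 17)/(1 - 28) ≡ 14/10 mod 37. 10⁻¹ ≡ 26 (mod 37), so λ ≡ 31.
  x = λ² - 28 - 1 = 961 - 29 ≡ 7; y = λ·(28 - 7) - 17 ≡ 5. → (7, 5)
9P: (7, 5) + (1, 31). λ = (31 - 5)/(1 - 7) ≡ 26/31 mod 37. 31⁻¹ ≡ 6 (mod 37), so λ ≡ 8.
  x = λ² - 7 - 1 = 64 - 8 ≡ 19; y = λ·(7 - 19) - 5 ≡ 10. → (19, 10)
10P: (19, 10) + (1, 31). λ = (31 - 10)/(1 - 19) ≡ 21/19 mod 37. 19⁻¹ ≡ 2 (mod 37), so λ ≡ 5.
  x = λ² - 19 - 1 = 25 - 20 ≡ 5; y = λ·(19 - 5) - 10 ≡ 23. → (5, 23)

(5, 23)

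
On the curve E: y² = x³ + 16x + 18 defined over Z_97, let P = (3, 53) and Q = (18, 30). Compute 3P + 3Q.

First 3P:
Repeated addition: build up to 3P.
2P: tangent at (3, 53): λ = (3·3² + 16)/(2·53) ≡ 43/9. 9⁻¹ ≡ 54 (mod 97) since 9·54 = 486 ≡ 1, so λ ≡ 43·54 ≡ 91.
  x = λ² - 3 - 3 = 8281 - 6 ≡ 30; y = λ·(3 - 30) - 53 ≡ 12. → (30, 12)
3P: (30, 12) + (3, 53). λ = (53 - 12)/(3 - 30) ≡ 41/70 mod 97. 70⁻¹ ≡ 79 (mod 97) since 70·79 = 5530 ≡ 1, so λ ≡ 38.
  x = λ² - 30 - 3 = 1444 - 33 ≡ 53; y = λ·(30 - 53) - 12 ≡ 84. → (53, 84)
3P = (53, 84).
Next 3Q:
Repeated addition: build up to 3Q.
2Q: tangent at (18, 30): λ = (3·18² + 16)/(2·30) ≡ 18/60. 60⁻¹ ≡ 76 (mod 97), so λ ≡ 18·76 ≡ 10.
  x = λ² - 18 - 18 = 100 - 36 ≡ 64; y = λ·(18 - 64) - 30 ≡ 92. → (64, 92)
3Q: (64, 92) + (18, 30). λ = (30 - 92)/(18 - 64) ≡ 35/51 mod 97. 51⁻¹ ≡ 78 (mod 97), so λ ≡ 14.
  x = λ² - 64 - 18 = 196 - 82 ≡ 17; y = λ·(64 - 17) - 92 ≡ 81. → (17, 81)
3Q = (17, 81).
Finally 3P + 3Q:
(53, 84) + (17, 81). λ = (81 - 84)/(17 - 53) ≡ 94/61 mod 97. 61⁻¹ ≡ 35 (mod 97), so λ ≡ 89.
  x = λ² - 53 - 17 = 7921 - 70 ≡ 91; y = λ·(53 - 91) - 84 ≡ 26. → (91, 26)

(91, 26)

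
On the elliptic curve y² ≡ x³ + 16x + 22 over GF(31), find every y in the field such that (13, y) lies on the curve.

3, 28

x³ + 16x + 22 = 2427 ≡ 9 (mod 31).
Square roots of 9 mod 31: 3 and 28 (since 3² = 9 ≡ 9).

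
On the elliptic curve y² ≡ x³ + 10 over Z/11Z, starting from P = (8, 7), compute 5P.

(3, 2)

Repeated addition: build up to 5P.
2P: tangent at (8, 7): λ = (3·8² + 0)/(2·7) ≡ 5/3. 3⁻¹ ≡ 4 (mod 11), so λ ≡ 5·4 ≡ 9.
  x = λ² - 8 - 8 = 81 - 16 ≡ 10; y = λ·(8 - 10) - 7 ≡ 8. → (10, 8)
3P: (10, 8) + (8, 7). λ = (7 - 8)/(8 - 10) ≡ 10/9 mod 11. 9⁻¹ ≡ 5 (mod 11) since 9·5 = 45 ≡ 1, so λ ≡ 6.
  x = λ² - 10 - 8 = 36 - 18 ≡ 7; y = λ·(10 - 7) - 8 ≡ 10. → (7, 10)
4P: (7, 10) + (8, 7). λ = (7 - 10)/(8 - 7) ≡ 8/1 mod 11. 1⁻¹ ≡ 1 (mod 11) since 1·1 = 1 ≡ 1, so λ ≡ 8.
  x = λ² - 7 - 8 = 64 - 15 ≡ 5; y = λ·(7 - 5) - 10 ≡ 6. → (5, 6)
5P: (5, 6) + (8, 7). λ = (7 - 6)/(8 - 5) ≡ 1/3 mod 11. 3⁻¹ ≡ 4 (mod 11) since 3·4 = 12 ≡ 1, so λ ≡ 4.
  x = λ² - 5 - 8 = 16 - 13 ≡ 3; y = λ·(5 - 3) - 6 ≡ 2. → (3, 2)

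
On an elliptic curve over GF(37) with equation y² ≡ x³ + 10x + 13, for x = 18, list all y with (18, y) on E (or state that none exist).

x³ + 10x + 13 = 6025 ≡ 31 (mod 37).
31 is a non-residue mod 37; no y exists.

none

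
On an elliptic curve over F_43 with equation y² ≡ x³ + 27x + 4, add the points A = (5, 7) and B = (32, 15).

(17, 42)

(5, 7) + (32, 15). λ = (15 - 7)/(32 - 5) ≡ 8/27 mod 43. 27⁻¹ ≡ 8 (mod 43) since 27·8 = 216 ≡ 1, so λ ≡ 21.
  x = λ² - 5 - 32 = 441 - 37 ≡ 17; y = λ·(5 - 17) - 7 ≡ 42. → (17, 42)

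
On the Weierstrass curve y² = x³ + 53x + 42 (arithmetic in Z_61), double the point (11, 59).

(58, 10)

tangent at (11, 59): λ = (3·11² + 53)/(2·59) ≡ 50/57. 57⁻¹ ≡ 15 (mod 61), so λ ≡ 50·15 ≡ 18.
  x = λ² - 11 - 11 = 324 - 22 ≡ 58; y = λ·(11 - 58) - 59 ≡ 10. → (58, 10)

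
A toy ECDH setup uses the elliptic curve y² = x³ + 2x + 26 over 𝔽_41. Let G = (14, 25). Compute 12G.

Repeated addition: build up to 12G.
2G: tangent at (14, 25): λ = (3·14² + 2)/(2·25) ≡ 16/9. 9⁻¹ ≡ 32 (mod 41), so λ ≡ 16·32 ≡ 20.
  x = λ² - 14 - 14 = 400 - 28 ≡ 3; y = λ·(14 - 3) - 25 ≡ 31. → (3, 31)
3G: (3, 31) + (14, 25). λ = (25 - 31)/(14 - 3) ≡ 35/11 mod 41. 11⁻¹ ≡ 15 (mod 41), so λ ≡ 33.
  x = λ² - 3 - 14 = 1089 - 17 ≡ 6; y = λ·(3 - 6) - 31 ≡ 34. → (6, 34)
4G: (6, 34) + (14, 25). λ = (25 - 34)/(14 - 6) ≡ 32/8 mod 41. 8⁻¹ ≡ 36 (mod 41), so λ ≡ 4.
  x = λ² - 6 - 14 = 16 - 20 ≡ 37; y = λ·(6 - 37) - 34 ≡ 6. → (37, 6)
5G: (37, 6) + (14, 25). λ = (25 - 6)/(14 - 37) ≡ 19/18 mod 41. 18⁻¹ ≡ 16 (mod 41) since 18·16 = 288 ≡ 1, so λ ≡ 17.
  x = λ² - 37 - 14 = 289 - 51 ≡ 33; y = λ·(37 - 33) - 6 ≡ 21. → (33, 21)
6G: (33, 21) + (14, 25). λ = (25 - 21)/(14 - 33) ≡ 4/22 mod 41. 22⁻¹ ≡ 28 (mod 41) since 22·28 = 616 ≡ 1, so λ ≡ 30.
  x = λ² - 33 - 14 = 900 - 47 ≡ 33; y = λ·(33 - 33) - 21 ≡ 20. → (33, 20)
7G: (33, 20) + (14, 25). λ = (25 - 20)/(14 - 33) ≡ 5/22 mod 41. 22⁻¹ ≡ 28 (mod 41) since 22·28 = 616 ≡ 1, so λ ≡ 17.
  x = λ² - 33 - 14 = 289 - 47 ≡ 37; y = λ·(33 - 37) - 20 ≡ 35. → (37, 35)
8G: (37, 35) + (14, 25). λ = (25 - 35)/(14 - 37) ≡ 31/18 mod 41. 18⁻¹ ≡ 16 (mod 41), so λ ≡ 4.
  x = λ² - 37 - 14 = 16 - 51 ≡ 6; y = λ·(37 - 6) - 35 ≡ 7. → (6, 7)
9G: (6, 7) + (14, 25). λ = (25 - 7)/(14 - 6) ≡ 18/8 mod 41. 8⁻¹ ≡ 36 (mod 41), so λ ≡ 33.
  x = λ² - 6 - 14 = 1089 - 20 ≡ 3; y = λ·(6 - 3) - 7 ≡ 10. → (3, 10)
10G: (3, 10) + (14, 25). λ = (25 - 10)/(14 - 3) ≡ 15/11 mod 41. 11⁻¹ ≡ 15 (mod 41), so λ ≡ 20.
  x = λ² - 3 - 14 = 400 - 17 ≡ 14; y = λ·(3 - 14) - 10 ≡ 16. → (14, 16)
11G: (14, 16) + (14, 25): same x and y₁ ≡ -y₂, so the sum is the point at infinity.
12G: the point at infinity + (14, 25) = (14, 25) (identity).

(14, 25)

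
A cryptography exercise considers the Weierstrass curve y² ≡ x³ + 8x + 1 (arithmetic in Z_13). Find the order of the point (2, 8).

8

2P: tangent at (2, 8): λ = (3·2² + 8)/(2·8) ≡ 7/3. 3⁻¹ ≡ 9 (mod 13) since 3·9 = 27 ≡ 1, so λ ≡ 7·9 ≡ 11.
  x = λ² - 2 - 2 = 121 - 4 ≡ 0; y = λ·(2 - 0) - 8 ≡ 1. → (0, 1)
3P: (0, 1) + (2, 8). λ = (8 - 1)/(2 - 0) ≡ 7/2 mod 13. 2⁻¹ ≡ 7 (mod 13) since 2·7 = 14 ≡ 1, so λ ≡ 10.
  x = λ² - 0 - 2 = 100 - 2 ≡ 7; y = λ·(0 - 7) - 1 ≡ 7. → (7, 7)
4P: (7, 7) + (2, 8). λ = (8 - 7)/(2 - 7) ≡ 1/8 mod 13. 8⁻¹ ≡ 5 (mod 13) since 8·5 = 40 ≡ 1, so λ ≡ 5.
  x = λ² - 7 - 2 = 25 - 9 ≡ 3; y = λ·(7 - 3) - 7 ≡ 0. → (3, 0)
5P: (3, 0) + (2, 8). λ = (8 - 0)/(2 - 3) ≡ 8/12 mod 13. 12⁻¹ ≡ 12 (mod 13) since 12·12 = 144 ≡ 1, so λ ≡ 5.
  x = λ² - 3 - 2 = 25 - 5 ≡ 7; y = λ·(3 - 7) - 0 ≡ 6. → (7, 6)
6P: (7, 6) + (2, 8). λ = (8 - 6)/(2 - 7) ≡ 2/8 mod 13. 8⁻¹ ≡ 5 (mod 13) since 8·5 = 40 ≡ 1, so λ ≡ 10.
  x = λ² - 7 - 2 = 100 - 9 ≡ 0; y = λ·(7 - 0) - 6 ≡ 12. → (0, 12)
7P: (0, 12) + (2, 8). λ = (8 - 12)/(2 - 0) ≡ 9/2 mod 13. 2⁻¹ ≡ 7 (mod 13) since 2·7 = 14 ≡ 1, so λ ≡ 11.
  x = λ² - 0 - 2 = 121 - 2 ≡ 2; y = λ·(0 - 2) - 12 ≡ 5. → (2, 5)
8P: (2, 5) + (2, 8): same x and y₁ ≡ -y₂, so the sum is ∞.
8P = ∞, so the order is 8.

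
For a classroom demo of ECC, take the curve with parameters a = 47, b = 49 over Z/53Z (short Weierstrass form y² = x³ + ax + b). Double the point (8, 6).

tangent at (8, 6): λ = (3·8² + 47)/(2·6) ≡ 27/12. 12⁻¹ ≡ 31 (mod 53), so λ ≡ 27·31 ≡ 42.
  x = λ² - 8 - 8 = 1764 - 16 ≡ 52; y = λ·(8 - 52) - 6 ≡ 1. → (52, 1)

(52, 1)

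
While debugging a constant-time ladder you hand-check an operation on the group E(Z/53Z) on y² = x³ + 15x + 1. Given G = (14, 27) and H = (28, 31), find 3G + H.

First 3G:
Repeated addition: build up to 3G.
2G: tangent at (14, 27): λ = (3·14² + 15)/(2·27) ≡ 20/1. 1⁻¹ ≡ 1 (mod 53), so λ ≡ 20·1 ≡ 20.
  x = λ² - 14 - 14 = 400 - 28 ≡ 1; y = λ·(14 - 1) - 27 ≡ 21. → (1, 21)
3G: (1, 21) + (14, 27). λ = (27 - 21)/(14 - 1) ≡ 6/13 mod 53. 13⁻¹ ≡ 49 (mod 53), so λ ≡ 29.
  x = λ² - 1 - 14 = 841 - 15 ≡ 31; y = λ·(1 - 31) - 21 ≡ 10. → (31, 10)
3G = (31, 10).
Finally 3G + H:
(31, 10) + (28, 31). λ = (31 - 10)/(28 - 31) ≡ 21/50 mod 53. 50⁻¹ ≡ 35 (mod 53), so λ ≡ 46.
  x = λ² - 31 - 28 = 2116 - 59 ≡ 43; y = λ·(31 - 43) - 10 ≡ 21. → (43, 21)

(43, 21)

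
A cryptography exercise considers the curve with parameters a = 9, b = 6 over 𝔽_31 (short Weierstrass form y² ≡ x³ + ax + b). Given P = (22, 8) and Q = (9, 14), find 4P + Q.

(8, 1)

First 4P:
Repeated addition: build up to 4P.
2P: tangent at (22, 8): λ = (3·22² + 9)/(2·8) ≡ 4/16. 16⁻¹ ≡ 2 (mod 31), so λ ≡ 4·2 ≡ 8.
  x = λ² - 22 - 22 = 64 - 44 ≡ 20; y = λ·(22 - 20) - 8 ≡ 8. → (20, 8)
3P: (20, 8) + (22, 8). λ = (8 - 8)/(22 - 20) ≡ 0/2 mod 31. 2⁻¹ ≡ 16 (mod 31), so λ ≡ 0.
  x = λ² - 20 - 22 = 0 - 42 ≡ 20; y = λ·(20 - 20) - 8 ≡ 23. → (20, 23)
4P: (20, 23) + (22, 8). λ = (8 - 23)/(22 - 20) ≡ 16/2 mod 31. 2⁻¹ ≡ 16 (mod 31) since 2·16 = 32 ≡ 1, so λ ≡ 8.
  x = λ² - 20 - 22 = 64 - 42 ≡ 22; y = λ·(20 - 22) - 23 ≡ 23. → (22, 23)
4P = (22, 23).
Finally 4P + Q:
(22, 23) + (9, 14). λ = (14 - 23)/(9 - 22) ≡ 22/18 mod 31. 18⁻¹ ≡ 19 (mod 31), so λ ≡ 15.
  x = λ² - 22 - 9 = 225 - 31 ≡ 8; y = λ·(22 - 8) - 23 ≡ 1. → (8, 1)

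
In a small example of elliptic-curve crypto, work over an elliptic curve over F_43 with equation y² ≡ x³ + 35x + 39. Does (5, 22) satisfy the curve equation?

no

y² = 22² ≡ 11; x³ + 35x + 39 = 339 ≡ 38 (mod 43). 11 ≠ 38.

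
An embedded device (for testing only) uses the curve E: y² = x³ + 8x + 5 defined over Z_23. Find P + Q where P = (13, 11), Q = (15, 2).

(21, 2)

(13, 11) + (15, 2). λ = (2 - 11)/(15 - 13) ≡ 14/2 mod 23. 2⁻¹ ≡ 12 (mod 23), so λ ≡ 7.
  x = λ² - 13 - 15 = 49 - 28 ≡ 21; y = λ·(13 - 21) - 11 ≡ 2. → (21, 2)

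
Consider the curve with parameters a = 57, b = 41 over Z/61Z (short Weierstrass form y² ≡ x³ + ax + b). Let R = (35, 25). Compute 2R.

tangent at (35, 25): λ = (3·35² + 57)/(2·25) ≡ 11/50. 50⁻¹ ≡ 11 (mod 61) since 50·11 = 550 ≡ 1, so λ ≡ 11·11 ≡ 60.
  x = λ² - 35 - 35 = 3600 - 70 ≡ 53; y = λ·(35 - 53) - 25 ≡ 54. → (53, 54)

(53, 54)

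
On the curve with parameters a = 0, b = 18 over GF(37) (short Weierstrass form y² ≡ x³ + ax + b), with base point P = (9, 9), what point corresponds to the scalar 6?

Double-and-add on 6 = (110)₂. Start with P = (9, 9) for the leading 1-bit.
double: tangent at (9, 9): λ = (3·9² + 0)/(2·9) ≡ 21/18. 18⁻¹ ≡ 35 (mod 37), so λ ≡ 21·35 ≡ 32.
  x = λ² - 9 - 9 = 1024 - 18 ≡ 7; y = λ·(9 - 7) - 9 ≡ 18. → (7, 18)
add P: (7, 18) + (9, 9). λ = (9 - 18)/(9 - 7) ≡ 28/2 mod 37. 2⁻¹ ≡ 19 (mod 37), so λ ≡ 14.
  x = λ² - 7 - 9 = 196 - 16 ≡ 32; y = λ·(7 - 32) - 18 ≡ 2. → (32, 2)
double: tangent at (32, 2): λ = (3·32² + 0)/(2·2) ≡ 1/4. 4⁻¹ ≡ 28 (mod 37) since 4·28 = 112 ≡ 1, so λ ≡ 1·28 ≡ 28.
  x = λ² - 32 - 32 = 784 - 64 ≡ 17; y = λ·(32 - 17) - 2 ≡ 11. → (17, 11)

(17, 11)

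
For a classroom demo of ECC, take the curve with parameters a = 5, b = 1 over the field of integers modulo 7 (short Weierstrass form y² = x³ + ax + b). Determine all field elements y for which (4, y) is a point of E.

1, 6

x³ + 5x + 1 = 85 ≡ 1 (mod 7).
Square roots of 1 mod 7: 1 and 6 (since 1² = 1 ≡ 1).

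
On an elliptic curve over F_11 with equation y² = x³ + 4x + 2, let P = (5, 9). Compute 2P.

(4, 7)

tangent at (5, 9): λ = (3·5² + 4)/(2·9) ≡ 2/7. 7⁻¹ ≡ 8 (mod 11), so λ ≡ 2·8 ≡ 5.
  x = λ² - 5 - 5 = 25 - 10 ≡ 4; y = λ·(5 - 4) - 9 ≡ 7. → (4, 7)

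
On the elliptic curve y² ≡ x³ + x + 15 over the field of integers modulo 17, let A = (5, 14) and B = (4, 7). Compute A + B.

(6, 13)

(5, 14) + (4, 7). λ = (7 - 14)/(4 - 5) ≡ 10/16 mod 17. 16⁻¹ ≡ 16 (mod 17) since 16·16 = 256 ≡ 1, so λ ≡ 7.
  x = λ² - 5 - 4 = 49 - 9 ≡ 6; y = λ·(5 - 6) - 14 ≡ 13. → (6, 13)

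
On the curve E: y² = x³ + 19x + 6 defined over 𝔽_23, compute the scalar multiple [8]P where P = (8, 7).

Repeated addition: build up to 8P.
2P: tangent at (8, 7): λ = (3·8² + 19)/(2·7) ≡ 4/14. 14⁻¹ ≡ 5 (mod 23) since 14·5 = 70 ≡ 1, so λ ≡ 4·5 ≡ 20.
  x = λ² - 8 - 8 = 400 - 16 ≡ 16; y = λ·(8 - 16) - 7 ≡ 17. → (16, 17)
3P: (16, 17) + (8, 7). λ = (7 - 17)/(8 - 16) ≡ 13/15 mod 23. 15⁻¹ ≡ 20 (mod 23) since 15·20 = 300 ≡ 1, so λ ≡ 7.
  x = λ² - 16 - 8 = 49 - 24 ≡ 2; y = λ·(16 - 2) - 17 ≡ 12. → (2, 12)
4P: (2, 12) + (8, 7). λ = (7 - 12)/(8 - 2) ≡ 18/6 mod 23. 6⁻¹ ≡ 4 (mod 23) since 6·4 = 24 ≡ 1, so λ ≡ 3.
  x = λ² - 2 - 8 = 9 - 10 ≡ 22; y = λ·(2 - 22) - 12 ≡ 20. → (22, 20)
5P: (22, 20) + (8, 7). λ = (7 - 20)/(8 - 22) ≡ 10/9 mod 23. 9⁻¹ ≡ 18 (mod 23), so λ ≡ 19.
  x = λ² - 22 - 8 = 361 - 30 ≡ 9; y = λ·(22 - 9) - 20 ≡ 20. → (9, 20)
6P: (9, 20) + (8, 7). λ = (7 - 20)/(8 - 9) ≡ 10/22 mod 23. 22⁻¹ ≡ 22 (mod 23), so λ ≡ 13.
  x = λ² - 9 - 8 = 169 - 17 ≡ 14; y = λ·(9 - 14) - 20 ≡ 7. → (14, 7)
7P: (14, 7) + (8, 7). λ = (7 - 7)/(8 - 14) ≡ 0/17 mod 23. 17⁻¹ ≡ 19 (mod 23), so λ ≡ 0.
  x = λ² - 14 - 8 = 0 - 22 ≡ 1; y = λ·(14 - 1) - 7 ≡ 16. → (1, 16)
8P: (1, 16) + (8, 7). λ = (7 - 16)/(8 - 1) ≡ 14/7 mod 23. 7⁻¹ ≡ 10 (mod 23), so λ ≡ 2.
  x = λ² - 1 - 8 = 4 - 9 ≡ 18; y = λ·(1 - 18) - 16 ≡ 19. → (18, 19)

(18, 19)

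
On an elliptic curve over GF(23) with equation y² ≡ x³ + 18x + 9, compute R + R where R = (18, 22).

(16, 0)

tangent at (18, 22): λ = (3·18² + 18)/(2·22) ≡ 1/21. 21⁻¹ ≡ 11 (mod 23) since 21·11 = 231 ≡ 1, so λ ≡ 1·11 ≡ 11.
  x = λ² - 18 - 18 = 121 - 36 ≡ 16; y = λ·(18 - 16) - 22 ≡ 0. → (16, 0)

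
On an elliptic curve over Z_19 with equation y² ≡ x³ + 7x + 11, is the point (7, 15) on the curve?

y² = 15² ≡ 16; x³ + 7x + 11 = 403 ≡ 4 (mod 19). 16 ≠ 4.

no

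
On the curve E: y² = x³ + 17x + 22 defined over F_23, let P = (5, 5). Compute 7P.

Double-and-add on 7 = (111)₂. Start with P = (5, 5) for the leading 1-bit.
double: tangent at (5, 5): λ = (3·5² + 17)/(2·5) ≡ 0/10. 10⁻¹ ≡ 7 (mod 23), so λ ≡ 0·7 ≡ 0.
  x = λ² - 5 - 5 = 0 - 10 ≡ 13; y = λ·(5 - 13) - 5 ≡ 18. → (13, 18)
add P: (13, 18) + (5, 5). λ = (5 - 18)/(5 - 13) ≡ 10/15 mod 23. 15⁻¹ ≡ 20 (mod 23), so λ ≡ 16.
  x = λ² - 13 - 5 = 256 - 18 ≡ 8; y = λ·(13 - 8) - 18 ≡ 16. → (8, 16)
double: tangent at (8, 16): λ = (3·8² + 17)/(2·16) ≡ 2/9. 9⁻¹ ≡ 18 (mod 23) since 9·18 = 162 ≡ 1, so λ ≡ 2·18 ≡ 13.
  x = λ² - 8 - 8 = 169 - 16 ≡ 15; y = λ·(8 - 15) - 16 ≡ 8. → (15, 8)
add P: (15, 8) + (5, 5). λ = (5 - 8)/(5 - 15) ≡ 20/13 mod 23. 13⁻¹ ≡ 16 (mod 23), so λ ≡ 21.
  x = λ² - 15 - 5 = 441 - 20 ≡ 7; y = λ·(15 - 7) - 8 ≡ 22. → (7, 22)

(7, 22)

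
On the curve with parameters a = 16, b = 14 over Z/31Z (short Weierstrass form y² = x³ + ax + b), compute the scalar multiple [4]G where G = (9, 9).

(15, 23)

Double-and-add on 4 = (100)₂. Start with G = (9, 9) for the leading 1-bit.
double: tangent at (9, 9): λ = (3·9² + 16)/(2·9) ≡ 11/18. 18⁻¹ ≡ 19 (mod 31), so λ ≡ 11·19 ≡ 23.
  x = λ² - 9 - 9 = 529 - 18 ≡ 15; y = λ·(9 - 15) - 9 ≡ 8. → (15, 8)
double: tangent at (15, 8): λ = (3·15² + 16)/(2·8) ≡ 9/16. 16⁻¹ ≡ 2 (mod 31), so λ ≡ 9·2 ≡ 18.
  x = λ² - 15 - 15 = 324 - 30 ≡ 15; y = λ·(15 - 15) - 8 ≡ 23. → (15, 23)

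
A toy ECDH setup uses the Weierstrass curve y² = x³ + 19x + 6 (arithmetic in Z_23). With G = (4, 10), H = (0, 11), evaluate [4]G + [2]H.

(19, 2)

First 4G:
Repeated addition: build up to 4G.
2G: tangent at (4, 10): λ = (3·4² + 19)/(2·10) ≡ 21/20. 20⁻¹ ≡ 15 (mod 23), so λ ≡ 21·15 ≡ 16.
  x = λ² - 4 - 4 = 256 - 8 ≡ 18; y = λ·(4 - 18) - 10 ≡ 19. → (18, 19)
3G: (18, 19) + (4, 10). λ = (10 - 19)/(4 - 18) ≡ 14/9 mod 23. 9⁻¹ ≡ 18 (mod 23), so λ ≡ 22.
  x = λ² - 18 - 4 = 484 - 22 ≡ 2; y = λ·(18 - 2) - 19 ≡ 11. → (2, 11)
4G: (2, 11) + (4, 10). λ = (10 - 11)/(4 - 2) ≡ 22/2 mod 23. 2⁻¹ ≡ 12 (mod 23), so λ ≡ 11.
  x = λ² - 2 - 4 = 121 - 6 ≡ 0; y = λ·(2 - 0) - 11 ≡ 11. → (0, 11)
4G = (0, 11).
Next 2H:
Repeated addition: build up to 2H.
2H: tangent at (0, 11): λ = (3·0² + 19)/(2·11) ≡ 19/22. 22⁻¹ ≡ 22 (mod 23), so λ ≡ 19·22 ≡ 4.
  x = λ² - 0 - 0 = 16 - 0 ≡ 16; y = λ·(0 - 16) - 11 ≡ 17. → (16, 17)
2H = (16, 17).
Finally 4G + 2H:
(0, 11) + (16, 17). λ = (17 - 11)/(16 - 0) ≡ 6/16 mod 23. 16⁻¹ ≡ 13 (mod 23), so λ ≡ 9.
  x = λ² - 0 - 16 = 81 - 16 ≡ 19; y = λ·(0 - 19) - 11 ≡ 2. → (19, 2)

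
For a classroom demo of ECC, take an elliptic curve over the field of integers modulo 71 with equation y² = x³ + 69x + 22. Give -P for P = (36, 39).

-(36, 39) = (36, -39 mod 71) = (36, 32).

(36, 32)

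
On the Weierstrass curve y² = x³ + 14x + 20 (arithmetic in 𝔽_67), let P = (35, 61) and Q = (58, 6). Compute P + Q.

(30, 29)

(35, 61) + (58, 6). λ = (6 - 61)/(58 - 35) ≡ 12/23 mod 67. 23⁻¹ ≡ 35 (mod 67), so λ ≡ 18.
  x = λ² - 35 - 58 = 324 - 93 ≡ 30; y = λ·(35 - 30) - 61 ≡ 29. → (30, 29)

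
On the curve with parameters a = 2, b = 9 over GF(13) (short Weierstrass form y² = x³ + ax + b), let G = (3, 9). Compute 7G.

(1, 5)

Double-and-add on 7 = (111)₂. Start with G = (3, 9) for the leading 1-bit.
double: tangent at (3, 9): λ = (3·3² + 2)/(2·9) ≡ 3/5. 5⁻¹ ≡ 8 (mod 13) since 5·8 = 40 ≡ 1, so λ ≡ 3·8 ≡ 11.
  x = λ² - 3 - 3 = 121 - 6 ≡ 11; y = λ·(3 - 11) - 9 ≡ 7. → (11, 7)
add G: (11, 7) + (3, 9). λ = (9 - 7)/(3 - 11) ≡ 2/5 mod 13. 5⁻¹ ≡ 8 (mod 13), so λ ≡ 3.
  x = λ² - 11 - 3 = 9 - 14 ≡ 8; y = λ·(11 - 8) - 7 ≡ 2. → (8, 2)
double: tangent at (8, 2): λ = (3·8² + 2)/(2·2) ≡ 12/4. 4⁻¹ ≡ 10 (mod 13), so λ ≡ 12·10 ≡ 3.
  x = λ² - 8 - 8 = 9 - 16 ≡ 6; y = λ·(8 - 6) - 2 ≡ 4. → (6, 4)
add G: (6, 4) + (3, 9). λ = (9 - 4)/(3 - 6) ≡ 5/10 mod 13. 10⁻¹ ≡ 4 (mod 13), so λ ≡ 7.
  x = λ² - 6 - 3 = 49 - 9 ≡ 1; y = λ·(6 - 1) - 4 ≡ 5. → (1, 5)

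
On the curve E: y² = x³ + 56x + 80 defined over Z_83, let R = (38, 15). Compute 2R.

tangent at (38, 15): λ = (3·38² + 56)/(2·15) ≡ 72/30. 30⁻¹ ≡ 36 (mod 83), so λ ≡ 72·36 ≡ 19.
  x = λ² - 38 - 38 = 361 - 76 ≡ 36; y = λ·(38 - 36) - 15 ≡ 23. → (36, 23)

(36, 23)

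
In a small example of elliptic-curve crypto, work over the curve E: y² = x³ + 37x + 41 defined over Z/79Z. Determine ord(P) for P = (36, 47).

4

2P: tangent at (36, 47): λ = (3·36² + 37)/(2·47) ≡ 54/15. 15⁻¹ ≡ 58 (mod 79), so λ ≡ 54·58 ≡ 51.
  x = λ² - 36 - 36 = 2601 - 72 ≡ 1; y = λ·(36 - 1) - 47 ≡ 0. → (1, 0)
3P: (1, 0) + (36, 47). λ = (47 - 0)/(36 - 1) ≡ 47/35 mod 79. 35⁻¹ ≡ 70 (mod 79), so λ ≡ 51.
  x = λ² - 1 - 36 = 2601 - 37 ≡ 36; y = λ·(1 - 36) - 0 ≡ 32. → (36, 32)
4P: (36, 32) + (36, 47): same x and y₁ ≡ -y₂, so the sum is O.
4P = O, so the order is 4.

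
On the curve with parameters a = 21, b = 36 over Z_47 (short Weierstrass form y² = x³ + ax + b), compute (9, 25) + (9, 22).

The two points share x = 9 and their y-coordinates satisfy 25 + 22 ≡ 0 (mod 47), so they are inverses. Their sum is O.

O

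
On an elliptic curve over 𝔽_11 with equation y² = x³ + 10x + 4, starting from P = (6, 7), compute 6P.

(5, 5)

Repeated addition: build up to 6P.
2P: tangent at (6, 7): λ = (3·6² + 10)/(2·7) ≡ 8/3. 3⁻¹ ≡ 4 (mod 11), so λ ≡ 8·4 ≡ 10.
  x = λ² - 6 - 6 = 100 - 12 ≡ 0; y = λ·(6 - 0) - 7 ≡ 9. → (0, 9)
3P: (0, 9) + (6, 7). λ = (7 - 9)/(6 - 0) ≡ 9/6 mod 11. 6⁻¹ ≡ 2 (mod 11), so λ ≡ 7.
  x = λ² - 0 - 6 = 49 - 6 ≡ 10; y = λ·(0 - 10) - 9 ≡ 9. → (10, 9)
4P: (10, 9) + (6, 7). λ = (7 - 9)/(6 - 10) ≡ 9/7 mod 11. 7⁻¹ ≡ 8 (mod 11), so λ ≡ 6.
  x = λ² - 10 - 6 = 36 - 16 ≡ 9; y = λ·(10 - 9) - 9 ≡ 8. → (9, 8)
5P: (9, 8) + (6, 7). λ = (7 - 8)/(6 - 9) ≡ 10/8 mod 11. 8⁻¹ ≡ 7 (mod 11) since 8·7 = 56 ≡ 1, so λ ≡ 4.
  x = λ² - 9 - 6 = 16 - 15 ≡ 1; y = λ·(9 - 1) - 8 ≡ 2. → (1, 2)
6P: (1, 2) + (6, 7). λ = (7 - 2)/(6 - 1) ≡ 5/5 mod 11. 5⁻¹ ≡ 9 (mod 11), so λ ≡ 1.
  x = λ² - 1 - 6 = 1 - 7 ≡ 5; y = λ·(1 - 5) - 2 ≡ 5. → (5, 5)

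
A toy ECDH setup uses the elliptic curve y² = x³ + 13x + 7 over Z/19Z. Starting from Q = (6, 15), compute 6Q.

Double-and-add on 6 = (110)₂. Start with Q = (6, 15) for the leading 1-bit.
double: tangent at (6, 15): λ = (3·6² + 13)/(2·15) ≡ 7/11. 11⁻¹ ≡ 7 (mod 19) since 11·7 = 77 ≡ 1, so λ ≡ 7·7 ≡ 11.
  x = λ² - 6 - 6 = 121 - 12 ≡ 14; y = λ·(6 - 14) - 15 ≡ 11. → (14, 11)
add Q: (14, 11) + (6, 15). λ = (15 - 11)/(6 - 14) ≡ 4/11 mod 19. 11⁻¹ ≡ 7 (mod 19), so λ ≡ 9.
  x = λ² - 14 - 6 = 81 - 20 ≡ 4; y = λ·(14 - 4) - 11 ≡ 3. → (4, 3)
double: tangent at (4, 3): λ = (3·4² + 13)/(2·3) ≡ 4/6. 6⁻¹ ≡ 16 (mod 19), so λ ≡ 4·16 ≡ 7.
  x = λ² - 4 - 4 = 49 - 8 ≡ 3; y = λ·(4 - 3) - 3 ≡ 4. → (3, 4)

(3, 4)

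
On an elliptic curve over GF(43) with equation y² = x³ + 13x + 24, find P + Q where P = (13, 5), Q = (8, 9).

(13, 5) + (8, 9). λ = (9 - 5)/(8 - 13) ≡ 4/38 mod 43. 38⁻¹ ≡ 17 (mod 43) since 38·17 = 646 ≡ 1, so λ ≡ 25.
  x = λ² - 13 - 8 = 625 - 21 ≡ 2; y = λ·(13 - 2) - 5 ≡ 12. → (2, 12)

(2, 12)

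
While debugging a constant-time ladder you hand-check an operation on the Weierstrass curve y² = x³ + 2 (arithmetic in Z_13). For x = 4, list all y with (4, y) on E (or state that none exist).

1, 12

x³ + 0x + 2 = 66 ≡ 1 (mod 13).
Square roots of 1 mod 13: 1 and 12 (since 1² = 1 ≡ 1).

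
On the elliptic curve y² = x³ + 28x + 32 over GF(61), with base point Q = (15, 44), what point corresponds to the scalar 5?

Double-and-add on 5 = (101)₂. Start with Q = (15, 44) for the leading 1-bit.
double: tangent at (15, 44): λ = (3·15² + 28)/(2·44) ≡ 32/27. 27⁻¹ ≡ 52 (mod 61), so λ ≡ 32·52 ≡ 17.
  x = λ² - 15 - 15 = 289 - 30 ≡ 15; y = λ·(15 - 15) - 44 ≡ 17. → (15, 17)
double: tangent at (15, 17): λ = (3·15² + 28)/(2·17) ≡ 32/34. 34⁻¹ ≡ 9 (mod 61), so λ ≡ 32·9 ≡ 44.
  x = λ² - 15 - 15 = 1936 - 30 ≡ 15; y = λ·(15 - 15) - 17 ≡ 44. → (15, 44)
add Q: tangent at (15, 44): λ = (3·15² + 28)/(2·44) ≡ 32/27. 27⁻¹ ≡ 52 (mod 61) since 27·52 = 1404 ≡ 1, so λ ≡ 32·52 ≡ 17.
  x = λ² - 15 - 15 = 289 - 30 ≡ 15; y = λ·(15 - 15) - 44 ≡ 17. → (15, 17)

(15, 17)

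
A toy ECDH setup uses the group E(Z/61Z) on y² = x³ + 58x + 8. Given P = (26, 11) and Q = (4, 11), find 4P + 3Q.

First 4P:
Repeated addition: build up to 4P.
2P: tangent at (26, 11): λ = (3·26² + 58)/(2·11) ≡ 12/22. 22⁻¹ ≡ 25 (mod 61), so λ ≡ 12·25 ≡ 56.
  x = λ² - 26 - 26 = 3136 - 52 ≡ 34; y = λ·(26 - 34) - 11 ≡ 29. → (34, 29)
3P: (34, 29) + (26, 11). λ = (11 - 29)/(26 - 34) ≡ 43/53 mod 61. 53⁻¹ ≡ 38 (mod 61), so λ ≡ 48.
  x = λ² - 34 - 26 = 2304 - 60 ≡ 48; y = λ·(34 - 48) - 29 ≡ 31. → (48, 31)
4P: (48, 31) + (26, 11). λ = (11 - 31)/(26 - 48) ≡ 41/39 mod 61. 39⁻¹ ≡ 36 (mod 61) since 39·36 = 1404 ≡ 1, so λ ≡ 12.
  x = λ² - 48 - 26 = 144 - 74 ≡ 9; y = λ·(48 - 9) - 31 ≡ 10. → (9, 10)
4P = (9, 10).
Next 3Q:
Repeated addition: build up to 3Q.
2Q: tangent at (4, 11): λ = (3·4² + 58)/(2·11) ≡ 45/22. 22⁻¹ ≡ 25 (mod 61) since 22·25 = 550 ≡ 1, so λ ≡ 45·25 ≡ 27.
  x = λ² - 4 - 4 = 729 - 8 ≡ 50; y = λ·(4 - 50) - 11 ≡ 28. → (50, 28)
3Q: (50, 28) + (4, 11). λ = (11 - 28)/(4 - 50) ≡ 44/15 mod 61. 15⁻¹ ≡ 57 (mod 61) since 15·57 = 855 ≡ 1, so λ ≡ 7.
  x = λ² - 50 - 4 = 49 - 54 ≡ 56; y = λ·(50 - 56) - 28 ≡ 52. → (56, 52)
3Q = (56, 52).
Finally 4P + 3Q:
(9, 10) + (56, 52). λ = (52 - 10)/(56 - 9) ≡ 42/47 mod 61. 47⁻¹ ≡ 13 (mod 61), so λ ≡ 58.
  x = λ² - 9 - 56 = 3364 - 65 ≡ 5; y = λ·(9 - 5) - 10 ≡ 39. → (5, 39)

(5, 39)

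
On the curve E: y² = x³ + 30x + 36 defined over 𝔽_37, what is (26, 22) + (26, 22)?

tangent at (26, 22): λ = (3·26² + 30)/(2·22) ≡ 23/7. 7⁻¹ ≡ 16 (mod 37), so λ ≡ 23·16 ≡ 35.
  x = λ² - 26 - 26 = 1225 - 52 ≡ 26; y = λ·(26 - 26) - 22 ≡ 15. → (26, 15)

(26, 15)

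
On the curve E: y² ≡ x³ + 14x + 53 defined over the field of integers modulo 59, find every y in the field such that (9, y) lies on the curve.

x³ + 14x + 53 = 908 ≡ 23 (mod 59).
23 is a non-residue mod 59; no y exists.

none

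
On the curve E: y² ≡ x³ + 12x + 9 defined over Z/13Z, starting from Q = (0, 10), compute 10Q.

(1, 3)

Double-and-add on 10 = (1010)₂. Start with Q = (0, 10) for the leading 1-bit.
double: tangent at (0, 10): λ = (3·0² + 12)/(2·10) ≡ 12/7. 7⁻¹ ≡ 2 (mod 13), so λ ≡ 12·2 ≡ 11.
  x = λ² - 0 - 0 = 121 - 0 ≡ 4; y = λ·(0 - 4) - 10 ≡ 11. → (4, 11)
double: tangent at (4, 11): λ = (3·4² + 12)/(2·11) ≡ 8/9. 9⁻¹ ≡ 3 (mod 13) since 9·3 = 27 ≡ 1, so λ ≡ 8·3 ≡ 11.
  x = λ² - 4 - 4 = 121 - 8 ≡ 9; y = λ·(4 - 9) - 11 ≡ 12. → (9, 12)
add Q: (9, 12) + (0, 10). λ = (10 - 12)/(0 - 9) ≡ 11/4 mod 13. 4⁻¹ ≡ 10 (mod 13), so λ ≡ 6.
  x = λ² - 9 - 0 = 36 - 9 ≡ 1; y = λ·(9 - 1) - 12 ≡ 10. → (1, 10)
double: tangent at (1, 10): λ = (3·1² + 12)/(2·10) ≡ 2/7. 7⁻¹ ≡ 2 (mod 13), so λ ≡ 2·2 ≡ 4.
  x = λ² - 1 - 1 = 16 - 2 ≡ 1; y = λ·(1 - 1) - 10 ≡ 3. → (1, 3)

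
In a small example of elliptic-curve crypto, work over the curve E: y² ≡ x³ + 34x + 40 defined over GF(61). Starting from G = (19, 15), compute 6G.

(49, 51)

Repeated addition: build up to 6G.
2G: tangent at (19, 15): λ = (3·19² + 34)/(2·15) ≡ 19/30. 30⁻¹ ≡ 59 (mod 61) since 30·59 = 1770 ≡ 1, so λ ≡ 19·59 ≡ 23.
  x = λ² - 19 - 19 = 529 - 38 ≡ 3; y = λ·(19 - 3) - 15 ≡ 48. → (3, 48)
3G: (3, 48) + (19, 15). λ = (15 - 48)/(19 - 3) ≡ 28/16 mod 61. 16⁻¹ ≡ 42 (mod 61) since 16·42 = 672 ≡ 1, so λ ≡ 17.
  x = λ² - 3 - 19 = 289 - 22 ≡ 23; y = λ·(3 - 23) - 48 ≡ 39. → (23, 39)
4G: (23, 39) + (19, 15). λ = (15 - 39)/(19 - 23) ≡ 37/57 mod 61. 57⁻¹ ≡ 15 (mod 61) since 57·15 = 855 ≡ 1, so λ ≡ 6.
  x = λ² - 23 - 19 = 36 - 42 ≡ 55; y = λ·(23 - 55) - 39 ≡ 13. → (55, 13)
5G: (55, 13) + (19, 15). λ = (15 - 13)/(19 - 55) ≡ 2/25 mod 61. 25⁻¹ ≡ 22 (mod 61), so λ ≡ 44.
  x = λ² - 55 - 19 = 1936 - 74 ≡ 32; y = λ·(55 - 32) - 13 ≡ 23. → (32, 23)
6G: (32, 23) + (19, 15). λ = (15 - 23)/(19 - 32) ≡ 53/48 mod 61. 48⁻¹ ≡ 14 (mod 61), so λ ≡ 10.
  x = λ² - 32 - 19 = 100 - 51 ≡ 49; y = λ·(32 - 49) - 23 ≡ 51. → (49, 51)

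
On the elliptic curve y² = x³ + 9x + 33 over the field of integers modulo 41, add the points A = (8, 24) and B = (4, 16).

(33, 8)

(8, 24) + (4, 16). λ = (16 - 24)/(4 - 8) ≡ 33/37 mod 41. 37⁻¹ ≡ 10 (mod 41) since 37·10 = 370 ≡ 1, so λ ≡ 2.
  x = λ² - 8 - 4 = 4 - 12 ≡ 33; y = λ·(8 - 33) - 24 ≡ 8. → (33, 8)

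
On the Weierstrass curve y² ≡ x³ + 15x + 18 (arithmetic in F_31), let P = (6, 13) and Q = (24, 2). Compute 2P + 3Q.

(12, 2)

First 2P:
Repeated addition: build up to 2P.
2P: tangent at (6, 13): λ = (3·6² + 15)/(2·13) ≡ 30/26. 26⁻¹ ≡ 6 (mod 31) since 26·6 = 156 ≡ 1, so λ ≡ 30·6 ≡ 25.
  x = λ² - 6 - 6 = 625 - 12 ≡ 24; y = λ·(6 - 24) - 13 ≡ 2. → (24, 2)
2P = (24, 2).
Next 3Q:
Repeated addition: build up to 3Q.
2Q: tangent at (24, 2): λ = (3·24² + 15)/(2·2) ≡ 7/4. 4⁻¹ ≡ 8 (mod 31), so λ ≡ 7·8 ≡ 25.
  x = λ² - 24 - 24 = 625 - 48 ≡ 19; y = λ·(24 - 19) - 2 ≡ 30. → (19, 30)
3Q: (19, 30) + (24, 2). λ = (2 - 30)/(24 - 19) ≡ 3/5 mod 31. 5⁻¹ ≡ 25 (mod 31), so λ ≡ 13.
  x = λ² - 19 - 24 = 169 - 43 ≡ 2; y = λ·(19 - 2) - 30 ≡ 5. → (2, 5)
3Q = (2, 5).
Finally 2P + 3Q:
(24, 2) + (2, 5). λ = (5 - 2)/(2 - 24) ≡ 3/9 mod 31. 9⁻¹ ≡ 7 (mod 31) since 9·7 = 63 ≡ 1, so λ ≡ 21.
  x = λ² - 24 - 2 = 441 - 26 ≡ 12; y = λ·(24 - 12) - 2 ≡ 2. → (12, 2)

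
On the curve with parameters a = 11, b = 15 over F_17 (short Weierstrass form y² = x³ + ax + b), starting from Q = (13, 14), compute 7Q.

(4, 2)

Double-and-add on 7 = (111)₂. Start with Q = (13, 14) for the leading 1-bit.
double: tangent at (13, 14): λ = (3·13² + 11)/(2·14) ≡ 8/11. 11⁻¹ ≡ 14 (mod 17), so λ ≡ 8·14 ≡ 10.
  x = λ² - 13 - 13 = 100 - 26 ≡ 6; y = λ·(13 - 6) - 14 ≡ 5. → (6, 5)
add Q: (6, 5) + (13, 14). λ = (14 - 5)/(13 - 6) ≡ 9/7 mod 17. 7⁻¹ ≡ 5 (mod 17) since 7·5 = 35 ≡ 1, so λ ≡ 11.
  x = λ² - 6 - 13 = 121 - 19 ≡ 0; y = λ·(6 - 0) - 5 ≡ 10. → (0, 10)
double: tangent at (0, 10): λ = (3·0² + 11)/(2·10) ≡ 11/3. 3⁻¹ ≡ 6 (mod 17), so λ ≡ 11·6 ≡ 15.
  x = λ² - 0 - 0 = 225 - 0 ≡ 4; y = λ·(0 - 4) - 10 ≡ 15. → (4, 15)
add Q: (4, 15) + (13, 14). λ = (14 - 15)/(13 - 4) ≡ 16/9 mod 17. 9⁻¹ ≡ 2 (mod 17) since 9·2 = 18 ≡ 1, so λ ≡ 15.
  x = λ² - 4 - 13 = 225 - 17 ≡ 4; y = λ·(4 - 4) - 15 ≡ 2. → (4, 2)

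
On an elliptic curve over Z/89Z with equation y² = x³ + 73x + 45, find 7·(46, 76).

(51, 58)

Write Q = (46, 76).
Repeated addition: build up to 7Q.
2Q: tangent at (46, 76): λ = (3·46² + 73)/(2·76) ≡ 13/63. 63⁻¹ ≡ 65 (mod 89) since 63·65 = 4095 ≡ 1, so λ ≡ 13·65 ≡ 44.
  x = λ² - 46 - 46 = 1936 - 92 ≡ 64; y = λ·(46 - 64) - 76 ≡ 22. → (64, 22)
3Q: (64, 22) + (46, 76). λ = (76 - 22)/(46 - 64) ≡ 54/71 mod 89. 71⁻¹ ≡ 84 (mod 89), so λ ≡ 86.
  x = λ² - 64 - 46 = 7396 - 110 ≡ 77; y = λ·(64 - 77) - 22 ≡ 17. → (77, 17)
4Q: (77, 17) + (46, 76). λ = (76 - 17)/(46 - 77) ≡ 59/58 mod 89. 58⁻¹ ≡ 66 (mod 89), so λ ≡ 67.
  x = λ² - 77 - 46 = 4489 - 123 ≡ 5; y = λ·(77 - 5) - 17 ≡ 1. → (5, 1)
5Q: (5, 1) + (46, 76). λ = (76 - 1)/(46 - 5) ≡ 75/41 mod 89. 41⁻¹ ≡ 76 (mod 89), so λ ≡ 4.
  x = λ² - 5 - 46 = 16 - 51 ≡ 54; y = λ·(5 - 54) - 1 ≡ 70. → (54, 70)
6Q: (54, 70) + (46, 76). λ = (76 - 70)/(46 - 54) ≡ 6/81 mod 89. 81⁻¹ ≡ 11 (mod 89) since 81·11 = 891 ≡ 1, so λ ≡ 66.
  x = λ² - 54 - 46 = 4356 - 100 ≡ 73; y = λ·(54 - 73) - 70 ≡ 11. → (73, 11)
7Q: (73, 11) + (46, 76). λ = (76 - 11)/(46 - 73) ≡ 65/62 mod 89. 62⁻¹ ≡ 56 (mod 89), so λ ≡ 80.
  x = λ² - 73 - 46 = 6400 - 119 ≡ 51; y = λ·(73 - 51) - 11 ≡ 58. → (51, 58)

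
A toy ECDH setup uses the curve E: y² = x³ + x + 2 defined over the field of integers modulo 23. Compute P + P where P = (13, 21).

(3, 20)

tangent at (13, 21): λ = (3·13² + 1)/(2·21) ≡ 2/19. 19⁻¹ ≡ 17 (mod 23), so λ ≡ 2·17 ≡ 11.
  x = λ² - 13 - 13 = 121 - 26 ≡ 3; y = λ·(13 - 3) - 21 ≡ 20. → (3, 20)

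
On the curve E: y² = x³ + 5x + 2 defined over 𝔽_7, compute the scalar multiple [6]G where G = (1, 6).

Double-and-add on 6 = (110)₂. Start with G = (1, 6) for the leading 1-bit.
double: tangent at (1, 6): λ = (3·1² + 5)/(2·6) ≡ 1/5. 5⁻¹ ≡ 3 (mod 7), so λ ≡ 1·3 ≡ 3.
  x = λ² - 1 - 1 = 9 - 2 ≡ 0; y = λ·(1 - 0) - 6 ≡ 4. → (0, 4)
add G: (0, 4) + (1, 6). λ = (6 - 4)/(1 - 0) ≡ 2/1 mod 7. 1⁻¹ ≡ 1 (mod 7) since 1·1 = 1 ≡ 1, so λ ≡ 2.
  x = λ² - 0 - 1 = 4 - 1 ≡ 3; y = λ·(0 - 3) - 4 ≡ 4. → (3, 4)
double: tangent at (3, 4): λ = (3·3² + 5)/(2·4) ≡ 4/1. 1⁻¹ ≡ 1 (mod 7), so λ ≡ 4·1 ≡ 4.
  x = λ² - 3 - 3 = 16 - 6 ≡ 3; y = λ·(3 - 3) - 4 ≡ 3. → (3, 3)

(3, 3)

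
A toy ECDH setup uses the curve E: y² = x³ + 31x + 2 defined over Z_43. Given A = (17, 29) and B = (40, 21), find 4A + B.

(14, 16)

First 4A:
Double-and-add on 4 = (100)₂. Start with A = (17, 29) for the leading 1-bit.
double: tangent at (17, 29): λ = (3·17² + 31)/(2·29) ≡ 38/15. 15⁻¹ ≡ 23 (mod 43) since 15·23 = 345 ≡ 1, so λ ≡ 38·23 ≡ 14.
  x = λ² - 17 - 17 = 196 - 34 ≡ 33; y = λ·(17 - 33) - 29 ≡ 5. → (33, 5)
double: tangent at (33, 5): λ = (3·33² + 31)/(2·5) ≡ 30/10. 10⁻¹ ≡ 13 (mod 43), so λ ≡ 30·13 ≡ 3.
  x = λ² - 33 - 33 = 9 - 66 ≡ 29; y = λ·(33 - 29) - 5 ≡ 7. → (29, 7)
4A = (29, 7).
Finally 4A + B:
(29, 7) + (40, 21). λ = (21 - 7)/(40 - 29) ≡ 14/11 mod 43. 11⁻¹ ≡ 4 (mod 43), so λ ≡ 13.
  x = λ² - 29 - 40 = 169 - 69 ≡ 14; y = λ·(29 - 14) - 7 ≡ 16. → (14, 16)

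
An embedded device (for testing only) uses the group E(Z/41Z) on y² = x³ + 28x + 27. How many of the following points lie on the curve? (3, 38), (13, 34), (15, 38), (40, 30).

(3, 38): 38² ≡ 9, rhs ≡ 15 → off.
(13, 34): 34² ≡ 8, rhs ≡ 5 → off.
(15, 38): 38² ≡ 9, rhs ≡ 9 → on.
(40, 30): 30² ≡ 39, rhs ≡ 39 → on.

2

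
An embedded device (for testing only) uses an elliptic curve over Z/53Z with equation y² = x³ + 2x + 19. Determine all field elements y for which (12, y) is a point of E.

x³ + 2x + 19 = 1771 ≡ 22 (mod 53).
22 is a non-residue mod 53; no y exists.

none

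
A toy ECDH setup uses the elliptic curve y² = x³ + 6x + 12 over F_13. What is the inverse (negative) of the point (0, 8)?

-(0, 8) = (0, -8 mod 13) = (0, 5).

(0, 5)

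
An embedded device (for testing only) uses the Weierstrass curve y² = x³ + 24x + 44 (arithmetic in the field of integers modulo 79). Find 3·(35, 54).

(52, 4)

Write P = (35, 54).
Repeated addition: build up to 3P.
2P: tangent at (35, 54): λ = (3·35² + 24)/(2·54) ≡ 65/29. 29⁻¹ ≡ 30 (mod 79) since 29·30 = 870 ≡ 1, so λ ≡ 65·30 ≡ 54.
  x = λ² - 35 - 35 = 2916 - 70 ≡ 2; y = λ·(35 - 2) - 54 ≡ 69. → (2, 69)
3P: (2, 69) + (35, 54). λ = (54 - 69)/(35 - 2) ≡ 64/33 mod 79. 33⁻¹ ≡ 12 (mod 79), so λ ≡ 57.
  x = λ² - 2 - 35 = 3249 - 37 ≡ 52; y = λ·(2 - 52) - 69 ≡ 4. → (52, 4)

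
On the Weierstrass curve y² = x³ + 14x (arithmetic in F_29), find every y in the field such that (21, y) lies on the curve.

none

x³ + 14x + 0 = 9555 ≡ 14 (mod 29).
14 is a non-residue mod 29; no y exists.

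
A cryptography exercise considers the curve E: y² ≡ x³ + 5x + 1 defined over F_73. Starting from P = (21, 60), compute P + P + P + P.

O

Repeated addition: build up to 4P.
2P: tangent at (21, 60): λ = (3·21² + 5)/(2·60) ≡ 14/47. 47⁻¹ ≡ 14 (mod 73) since 47·14 = 658 ≡ 1, so λ ≡ 14·14 ≡ 50.
  x = λ² - 21 - 21 = 2500 - 42 ≡ 49; y = λ·(21 - 49) - 60 ≡ 0. → (49, 0)
3P: (49, 0) + (21, 60). λ = (60 - 0)/(21 - 49) ≡ 60/45 mod 73. 45⁻¹ ≡ 13 (mod 73), so λ ≡ 50.
  x = λ² - 49 - 21 = 2500 - 70 ≡ 21; y = λ·(49 - 21) - 0 ≡ 13. → (21, 13)
4P: (21, 13) + (21, 60): same x and y₁ ≡ -y₂, so the sum is O.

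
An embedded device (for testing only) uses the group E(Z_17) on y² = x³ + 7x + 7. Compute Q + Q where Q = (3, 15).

tangent at (3, 15): λ = (3·3² + 7)/(2·15) ≡ 0/13. 13⁻¹ ≡ 4 (mod 17), so λ ≡ 0·4 ≡ 0.
  x = λ² - 3 - 3 = 0 - 6 ≡ 11; y = λ·(3 - 11) - 15 ≡ 2. → (11, 2)

(11, 2)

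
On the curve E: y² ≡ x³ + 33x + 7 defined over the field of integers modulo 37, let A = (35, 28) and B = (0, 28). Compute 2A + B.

First 2A:
Repeated addition: build up to 2A.
2A: tangent at (35, 28): λ = (3·35² + 33)/(2·28) ≡ 8/19. 19⁻¹ ≡ 2 (mod 37) since 19·2 = 38 ≡ 1, so λ ≡ 8·2 ≡ 16.
  x = λ² - 35 - 35 = 256 - 70 ≡ 1; y = λ·(35 - 1) - 28 ≡ 35. → (1, 35)
2A = (1, 35).
Finally 2A + B:
(1, 35) + (0, 28). λ = (28 - 35)/(0 - 1) ≡ 30/36 mod 37. 36⁻¹ ≡ 36 (mod 37) since 36·36 = 1296 ≡ 1, so λ ≡ 7.
  x = λ² - 1 - 0 = 49 - 1 ≡ 11; y = λ·(1 - 11) - 35 ≡ 6. → (11, 6)

(11, 6)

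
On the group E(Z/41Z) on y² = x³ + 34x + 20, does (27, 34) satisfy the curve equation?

y² = 34² ≡ 8; x³ + 34x + 20 = 20621 ≡ 39 (mod 41). 8 ≠ 39.

no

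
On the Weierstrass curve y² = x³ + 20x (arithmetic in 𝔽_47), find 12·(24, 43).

Write Q = (24, 43).
Repeated addition: build up to 12Q.
2Q: tangent at (24, 43): λ = (3·24² + 20)/(2·43) ≡ 9/39. 39⁻¹ ≡ 41 (mod 47), so λ ≡ 9·41 ≡ 40.
  x = λ² - 24 - 24 = 1600 - 48 ≡ 1; y = λ·(24 - 1) - 43 ≡ 31. → (1, 31)
3Q: (1, 31) + (24, 43). λ = (43 - 31)/(24 - 1) ≡ 12/23 mod 47. 23⁻¹ ≡ 45 (mod 47), so λ ≡ 23.
  x = λ² - 1 - 24 = 529 - 25 ≡ 34; y = λ·(1 - 34) - 31 ≡ 9. → (34, 9)
4Q: (34, 9) + (24, 43). λ = (43 - 9)/(24 - 34) ≡ 34/37 mod 47. 37⁻¹ ≡ 14 (mod 47) since 37·14 = 518 ≡ 1, so λ ≡ 6.
  x = λ² - 34 - 24 = 36 - 58 ≡ 25; y = λ·(34 - 25) - 9 ≡ 45. → (25, 45)
5Q: (25, 45) + (24, 43). λ = (43 - 45)/(24 - 25) ≡ 45/46 mod 47. 46⁻¹ ≡ 46 (mod 47) since 46·46 = 2116 ≡ 1, so λ ≡ 2.
  x = λ² - 25 - 24 = 4 - 49 ≡ 2; y = λ·(25 - 2) - 45 ≡ 1. → (2, 1)
6Q: (2, 1) + (24, 43). λ = (43 - 1)/(24 - 2) ≡ 42/22 mod 47. 22⁻¹ ≡ 15 (mod 47), so λ ≡ 19.
  x = λ² - 2 - 24 = 361 - 26 ≡ 6; y = λ·(2 - 6) - 1 ≡ 17. → (6, 17)
7Q: (6, 17) + (24, 43). λ = (43 - 17)/(24 - 6) ≡ 26/18 mod 47. 18⁻¹ ≡ 34 (mod 47), so λ ≡ 38.
  x = λ² - 6 - 24 = 1444 - 30 ≡ 4; y = λ·(6 - 4) - 17 ≡ 12. → (4, 12)
8Q: (4, 12) + (24, 43). λ = (43 - 12)/(24 - 4) ≡ 31/20 mod 47. 20⁻¹ ≡ 40 (mod 47) since 20·40 = 800 ≡ 1, so λ ≡ 18.
  x = λ² - 4 - 24 = 324 - 28 ≡ 14; y = λ·(4 - 14) - 12 ≡ 43. → (14, 43)
9Q: (14, 43) + (24, 43). λ = (43 - 43)/(24 - 14) ≡ 0/10 mod 47. 10⁻¹ ≡ 33 (mod 47), so λ ≡ 0.
  x = λ² - 14 - 24 = 0 - 38 ≡ 9; y = λ·(14 - 9) - 43 ≡ 4. → (9, 4)
10Q: (9, 4) + (24, 43). λ = (43 - 4)/(24 - 9) ≡ 39/15 mod 47. 15⁻¹ ≡ 22 (mod 47), so λ ≡ 12.
  x = λ² - 9 - 24 = 144 - 33 ≡ 17; y = λ·(9 - 17) - 4 ≡ 41. → (17, 41)
11Q: (17, 41) + (24, 43). λ = (43 - 41)/(24 - 17) ≡ 2/7 mod 47. 7⁻¹ ≡ 27 (mod 47) since 7·27 = 189 ≡ 1, so λ ≡ 7.
  x = λ² - 17 - 24 = 49 - 41 ≡ 8; y = λ·(17 - 8) - 41 ≡ 22. → (8, 22)
12Q: (8, 22) + (24, 43). λ = (43 - 22)/(24 - 8) ≡ 21/16 mod 47. 16⁻¹ ≡ 3 (mod 47) since 16·3 = 48 ≡ 1, so λ ≡ 16.
  x = λ² - 8 - 24 = 256 - 32 ≡ 36; y = λ·(8 - 36) - 22 ≡ 0. → (36, 0)

(36, 0)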